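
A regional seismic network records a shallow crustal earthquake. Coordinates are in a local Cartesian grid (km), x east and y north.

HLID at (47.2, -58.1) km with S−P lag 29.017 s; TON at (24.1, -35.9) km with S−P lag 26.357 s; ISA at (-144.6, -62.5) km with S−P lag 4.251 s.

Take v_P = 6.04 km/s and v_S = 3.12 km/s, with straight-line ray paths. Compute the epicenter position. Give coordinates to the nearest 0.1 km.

Distance from S−P lag: d = Δt · v_P v_S / (v_P − v_S) = Δt · (6.04·3.12)/(6.04−3.12) ≈ 6.4537·Δt.
So d_HLID = 187.27, d_TON = 170.10, d_ISA = 27.43 km.
Circle about each station: (x − 47.2)² + (y + 58.1)² = 187.27²; (x − 24.1)² + (y + 35.9)² = 170.10²; (x + 144.6)² + (y + 62.5)² = 27.43².
Subtracting pairs of circle equations eliminates x²+y² and gives linear equations (the radical axes):
-46.2 x + 44.4 y = 2402.21
-383.6 x − 8.8 y = 53529.61
Solving the 2×2 system: x ≈ -137.5, y ≈ -89.0 km.
Check against HLID (with the unrounded x, y): √((x − 47.2)²+(y + 58.1)²) = 187.27 ≈ 187.27 km. ✓

-137.5 km east, -89.0 km north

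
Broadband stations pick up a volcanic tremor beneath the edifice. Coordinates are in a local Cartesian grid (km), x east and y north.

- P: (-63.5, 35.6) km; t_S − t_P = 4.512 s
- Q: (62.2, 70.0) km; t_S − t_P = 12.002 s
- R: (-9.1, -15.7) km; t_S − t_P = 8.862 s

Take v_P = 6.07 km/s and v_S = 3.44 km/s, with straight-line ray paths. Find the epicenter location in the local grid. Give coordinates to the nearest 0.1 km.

-31.2 km east, 51.1 km north

Distance from S−P lag: d = Δt · v_P v_S / (v_P − v_S) = Δt · (6.07·3.44)/(6.07−3.44) ≈ 7.9395·Δt.
So d_P = 35.82, d_Q = 95.29, d_R = 70.36 km.
Circle about each station: (x + 63.5)² + (y − 35.6)² = 35.82²; (x − 62.2)² + (y − 70.0)² = 95.29²; (x + 9.1)² + (y + 15.7)² = 70.36².
Subtracting the P equation from the Q and R equations removes the quadratic terms:
251.4 x + 68.8 y = -4327.88
108.8 x − 102.6 y = -8637.77
Solving the 2×2 system: x ≈ -31.2, y ≈ 51.1 km.
Check against P (with the unrounded x, y): √((x + 63.5)²+(y − 35.6)²) = 35.83 ≈ 35.82 km. ✓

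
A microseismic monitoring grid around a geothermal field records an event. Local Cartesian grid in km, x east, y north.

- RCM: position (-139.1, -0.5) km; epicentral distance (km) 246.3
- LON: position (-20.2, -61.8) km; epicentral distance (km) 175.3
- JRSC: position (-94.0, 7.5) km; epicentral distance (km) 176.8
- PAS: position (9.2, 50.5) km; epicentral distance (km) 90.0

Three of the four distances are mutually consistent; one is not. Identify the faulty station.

Solve using three stations at a time. Using RCM, LON, PAS (subtract circle equations pairwise → linear system) gives (x, y) ≈ (97.4, 68.2).
Distances from that point to each station vs reported:
  RCM: calculated 246.3 vs reported 246.3 → residual 0.0 km
  LON: calculated 175.3 vs reported 175.3 → residual 0.0 km
  JRSC: calculated 200.8 vs reported 176.8 → residual 24.0 km
  PAS: calculated 90.0 vs reported 90.0 → residual 0.0 km
RCM, LON, PAS are mutually consistent (residuals ≈ 0); JRSC is off by 24.0 km.

JRSC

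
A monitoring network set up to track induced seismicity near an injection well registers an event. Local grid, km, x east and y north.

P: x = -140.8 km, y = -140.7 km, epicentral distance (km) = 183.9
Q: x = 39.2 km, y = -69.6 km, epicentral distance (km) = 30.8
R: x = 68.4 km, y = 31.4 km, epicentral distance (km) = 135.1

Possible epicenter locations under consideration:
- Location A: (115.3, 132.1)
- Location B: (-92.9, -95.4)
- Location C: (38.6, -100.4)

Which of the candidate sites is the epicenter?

Location C

For each candidate, compare |candidate − station| to the reported distance:
Location A: residuals P 190.3, Q 184.8, R 24.0 → max 190.3 km
Location B: residuals P 118.0, Q 103.8, R 70.1 → max 118.0 km
Location C: residuals P 0.0, Q 0.0, R 0.0 → max 0.0 km
Only Location C has all residuals ≈ 0.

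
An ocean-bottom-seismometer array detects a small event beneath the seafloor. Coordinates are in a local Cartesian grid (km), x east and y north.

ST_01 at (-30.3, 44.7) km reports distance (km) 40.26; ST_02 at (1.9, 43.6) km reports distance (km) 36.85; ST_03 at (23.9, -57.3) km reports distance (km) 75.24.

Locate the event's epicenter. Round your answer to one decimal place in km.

Circle about each station: (x + 30.3)² + (y − 44.7)² = 40.26²; (x − 1.9)² + (y − 43.6)² = 36.85²; (x − 23.9)² + (y + 57.3)² = 75.24².
Subtracting the ST_01 equation from the ST_02 and ST_03 equations removes the quadratic terms:
64.4 x − 2.2 y = -748.66
108.4 x − 204.0 y = -3101.87
Solving the 2×2 system: x ≈ -11.3, y ≈ 9.2 km.

(-11.3, 9.2)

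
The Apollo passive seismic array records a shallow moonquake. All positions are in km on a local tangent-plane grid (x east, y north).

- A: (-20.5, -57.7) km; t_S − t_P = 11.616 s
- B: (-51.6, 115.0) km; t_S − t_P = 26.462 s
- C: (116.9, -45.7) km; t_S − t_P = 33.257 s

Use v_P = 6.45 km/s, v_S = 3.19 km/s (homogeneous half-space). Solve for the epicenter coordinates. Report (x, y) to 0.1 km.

x ≈ -93.0 km, y ≈ -46.8 km

Distance from S−P lag: d = Δt · v_P v_S / (v_P − v_S) = Δt · (6.45·3.19)/(6.45−3.19) ≈ 6.3115·Δt.
So d_A = 73.31, d_B = 167.01, d_C = 209.90 km.
Circle about each station: (x + 20.5)² + (y + 57.7)² = 73.31²; (x + 51.6)² + (y − 115.0)² = 167.01²; (x − 116.9)² + (y + 45.7)² = 209.90².
Subtracting the A equation from the B and C equations removes the quadratic terms:
-62.2 x + 345.4 y = -10379.96
274.8 x + 24.0 y = -26679.09
Solving the 2×2 system: x ≈ -93.0, y ≈ -46.8 km.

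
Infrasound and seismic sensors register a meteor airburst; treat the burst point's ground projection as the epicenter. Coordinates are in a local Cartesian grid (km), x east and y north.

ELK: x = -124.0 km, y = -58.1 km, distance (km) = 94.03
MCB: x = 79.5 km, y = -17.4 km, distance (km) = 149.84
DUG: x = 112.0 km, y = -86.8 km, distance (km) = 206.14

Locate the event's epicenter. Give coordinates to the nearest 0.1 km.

Circle about each station: (x + 124.0)² + (y + 58.1)² = 94.03²; (x − 79.5)² + (y + 17.4)² = 149.84²; (x − 112.0)² + (y + 86.8)² = 206.14².
Subtracting pairs of circle equations eliminates x²+y² and gives linear equations (the radical axes):
407.0 x + 81.4 y = -25738.98
472.0 x − 57.4 y = -32325.43
Solving the 2×2 system: x ≈ -66.5, y ≈ 16.3 km.
Check against ELK (with the unrounded x, y): √((x + 124.0)²+(y + 58.1)²) = 94.04 ≈ 94.03 km. ✓

(-66.5, 16.3)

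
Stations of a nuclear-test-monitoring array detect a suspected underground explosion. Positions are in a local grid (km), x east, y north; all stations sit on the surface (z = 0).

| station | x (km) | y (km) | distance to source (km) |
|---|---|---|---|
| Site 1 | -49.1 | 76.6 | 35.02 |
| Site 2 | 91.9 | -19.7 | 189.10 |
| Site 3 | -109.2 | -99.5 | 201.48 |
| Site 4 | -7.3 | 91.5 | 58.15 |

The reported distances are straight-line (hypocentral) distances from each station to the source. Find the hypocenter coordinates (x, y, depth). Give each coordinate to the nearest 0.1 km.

x ≈ -57.1 km, y ≈ 92.8 km, depth ≈ 30.0 km

Each station gives a sphere (x−x_i)² + (y−y_i)² + z² = d_i² (stations at z=0).
Subtracting the Site 1 sphere from Site 2 and Site 3: z² cancels, leaving linear equations in x and y:
282.0 x − 192.6 y = -33977.08
-120.2 x − 352.2 y = -25821.27
Solving: x ≈ -57.104, y ≈ 92.803 km (keep extra digits for the depth step; rounded: -57.1, 92.8).
Then from the Site 1 sphere: z² = 35.02² − (x + 49.1)² − (y − 76.6)² with x = -57.104, y = 92.803, so z ≈ 29.997 ≈ 30.0 km.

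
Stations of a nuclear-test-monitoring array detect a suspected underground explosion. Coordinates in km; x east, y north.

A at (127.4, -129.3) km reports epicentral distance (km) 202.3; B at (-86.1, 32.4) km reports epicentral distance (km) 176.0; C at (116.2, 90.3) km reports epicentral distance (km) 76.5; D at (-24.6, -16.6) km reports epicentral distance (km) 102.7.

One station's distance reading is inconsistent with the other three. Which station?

Solve using three stations at a time. Using A, C, D (subtract circle equations pairwise → linear system) gives (x, y) ≈ (47.5, 56.6).
Distances from that point to each station vs reported:
  A: calculated 202.3 vs reported 202.3 → residual 0.0 km
  B: calculated 135.8 vs reported 176.0 → residual 40.2 km
  C: calculated 76.5 vs reported 76.5 → residual 0.0 km
  D: calculated 102.7 vs reported 102.7 → residual 0.0 km
A, C, D are mutually consistent (residuals ≈ 0); B is off by 40.2 km.

B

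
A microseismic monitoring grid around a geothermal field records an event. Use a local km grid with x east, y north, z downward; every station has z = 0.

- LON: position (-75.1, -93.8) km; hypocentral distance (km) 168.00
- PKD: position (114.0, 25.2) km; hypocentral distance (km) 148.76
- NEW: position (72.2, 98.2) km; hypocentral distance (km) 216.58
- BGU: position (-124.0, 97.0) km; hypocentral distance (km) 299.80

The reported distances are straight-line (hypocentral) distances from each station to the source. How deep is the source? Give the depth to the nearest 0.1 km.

depth ≈ 47.6 km

Each station gives a sphere (x−x_i)² + (y−y_i)² + z² = d_i² (stations at z=0).
Subtracting the LON sphere from PKD and NEW: z² cancels, leaving linear equations in x and y:
378.2 x + 238.0 y = 5287.05
294.6 x + 384.0 y = -18265.27
Solving: x ≈ 84.902, y ≈ -112.702 km (keep extra digits for the depth step; rounded: 84.9, -112.7).
Then from the LON sphere: z² = 168.00² − (x + 75.1)² − (y + 93.8)² with x = 84.902, y = -112.702, so z ≈ 47.603 ≈ 47.6 km.
Check against BGU (with the unrounded solution): distance 299.80 ≈ 299.80 km. ✓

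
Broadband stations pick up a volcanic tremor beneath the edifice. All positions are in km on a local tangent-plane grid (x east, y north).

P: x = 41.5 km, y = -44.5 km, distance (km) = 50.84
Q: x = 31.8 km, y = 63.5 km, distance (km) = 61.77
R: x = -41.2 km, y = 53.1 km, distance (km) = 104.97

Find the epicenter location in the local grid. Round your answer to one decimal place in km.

x ≈ 52.2 km, y ≈ 5.2 km

Circle about each station: (x − 41.5)² + (y + 44.5)² = 50.84²; (x − 31.8)² + (y − 63.5)² = 61.77²; (x + 41.2)² + (y − 53.1)² = 104.97².
Subtracting pairs of circle equations eliminates x²+y² and gives linear equations (the radical axes):
-19.4 x + 216.0 y = 110.16
-165.4 x + 195.2 y = -7619.45
Solving the 2×2 system: x ≈ 52.2, y ≈ 5.2 km.
Check against P (with the unrounded x, y): √((x − 41.5)²+(y + 44.5)²) = 50.84 ≈ 50.84 km. ✓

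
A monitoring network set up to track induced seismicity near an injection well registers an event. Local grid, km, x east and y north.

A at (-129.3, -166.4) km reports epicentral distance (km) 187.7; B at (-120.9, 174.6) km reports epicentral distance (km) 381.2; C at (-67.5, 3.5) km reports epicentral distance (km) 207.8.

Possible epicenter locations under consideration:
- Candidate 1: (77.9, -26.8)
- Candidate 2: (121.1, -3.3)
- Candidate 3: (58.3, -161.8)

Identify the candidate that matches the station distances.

Candidate 3

For each candidate, compare |candidate − station| to the reported distance:
Candidate 1: residuals A 62.1, B 98.2, C 59.3 → max 98.2 km
Candidate 2: residuals A 111.1, B 80.8, C 19.1 → max 111.1 km
Candidate 3: residuals A 0.0, B 0.0, C 0.1 → max 0.1 km
Only Candidate 3 has all residuals ≈ 0.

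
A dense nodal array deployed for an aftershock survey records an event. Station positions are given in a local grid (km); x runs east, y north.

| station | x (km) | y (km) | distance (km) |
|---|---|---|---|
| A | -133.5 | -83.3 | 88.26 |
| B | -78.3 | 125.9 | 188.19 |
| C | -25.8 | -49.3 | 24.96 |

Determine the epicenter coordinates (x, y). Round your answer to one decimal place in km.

(-48.4, -59.9)

Circle about each station: (x + 133.5)² + (y + 83.3)² = 88.26²; (x + 78.3)² + (y − 125.9)² = 188.19²; (x + 25.8)² + (y + 49.3)² = 24.96².
Subtracting the A equation from the B and C equations removes the quadratic terms:
110.4 x + 418.4 y = -30405.09
215.4 x + 68.0 y = -14498.18
Solving the 2×2 system: x ≈ -48.4, y ≈ -59.9 km.
Check against A (with the unrounded x, y): √((x + 133.5)²+(y + 83.3)²) = 88.26 ≈ 88.26 km. ✓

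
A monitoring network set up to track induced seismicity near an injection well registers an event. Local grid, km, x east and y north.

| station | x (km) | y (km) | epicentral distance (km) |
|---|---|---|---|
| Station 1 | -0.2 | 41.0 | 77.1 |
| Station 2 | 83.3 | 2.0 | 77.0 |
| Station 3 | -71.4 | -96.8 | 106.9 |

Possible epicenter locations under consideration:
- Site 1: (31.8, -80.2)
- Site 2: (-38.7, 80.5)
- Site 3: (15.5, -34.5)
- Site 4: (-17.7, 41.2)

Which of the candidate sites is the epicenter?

Site 3

For each candidate, compare |candidate − station| to the reported distance:
Site 1: residuals Station 1 48.3, Station 2 20.0, Station 3 2.4 → max 48.3 km
Site 2: residuals Station 1 21.9, Station 2 68.1, Station 3 73.4 → max 73.4 km
Site 3: residuals Station 1 0.0, Station 2 0.0, Station 3 0.0 → max 0.0 km
Site 4: residuals Station 1 59.6, Station 2 31.3, Station 3 41.2 → max 59.6 km
Only Site 3 has all residuals ≈ 0.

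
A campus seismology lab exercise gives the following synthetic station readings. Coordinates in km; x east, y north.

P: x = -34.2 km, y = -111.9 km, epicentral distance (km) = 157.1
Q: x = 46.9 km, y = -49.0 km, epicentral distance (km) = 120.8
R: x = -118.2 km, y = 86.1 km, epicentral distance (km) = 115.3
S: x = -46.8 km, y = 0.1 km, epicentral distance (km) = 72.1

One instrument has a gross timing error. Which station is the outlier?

P

Solve using three stations at a time. Using Q, R, S (subtract circle equations pairwise → linear system) gives (x, y) ≈ (-6.1, 59.4).
Distances from that point to each station vs reported:
  P: calculated 173.6 vs reported 157.1 → residual 16.5 km
  Q: calculated 120.7 vs reported 120.8 → residual 0.1 km
  R: calculated 115.2 vs reported 115.3 → residual 0.1 km
  S: calculated 72.0 vs reported 72.1 → residual 0.1 km
Q, R, S are mutually consistent (residuals ≈ 0); P is off by 16.5 km.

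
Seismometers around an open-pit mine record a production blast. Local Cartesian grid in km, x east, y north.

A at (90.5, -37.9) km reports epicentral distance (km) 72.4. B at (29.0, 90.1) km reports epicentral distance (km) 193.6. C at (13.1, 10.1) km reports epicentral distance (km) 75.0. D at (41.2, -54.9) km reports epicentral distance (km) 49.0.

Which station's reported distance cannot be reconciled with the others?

Solve using three stations at a time. Using A, B, D (subtract circle equations pairwise → linear system) gives (x, y) ≈ (56.1, -101.6).
Distances from that point to each station vs reported:
  A: calculated 72.4 vs reported 72.4 → residual 0.0 km
  B: calculated 193.6 vs reported 193.6 → residual 0.0 km
  C: calculated 119.7 vs reported 75.0 → residual 44.7 km
  D: calculated 49.0 vs reported 49.0 → residual 0.0 km
A, B, D are mutually consistent (residuals ≈ 0); C is off by 44.7 km.

C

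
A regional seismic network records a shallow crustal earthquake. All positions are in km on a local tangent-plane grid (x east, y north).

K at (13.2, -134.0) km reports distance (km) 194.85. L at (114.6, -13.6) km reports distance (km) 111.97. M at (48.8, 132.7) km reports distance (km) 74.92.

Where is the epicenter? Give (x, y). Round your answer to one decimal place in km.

x ≈ 30.3 km, y ≈ 60.1 km

Circle about each station: (x − 13.2)² + (y + 134.0)² = 194.85²; (x − 114.6)² + (y + 13.6)² = 111.97²; (x − 48.8)² + (y − 132.7)² = 74.92².
Subtracting pairs of circle equations eliminates x²+y² and gives linear equations (the radical axes):
202.8 x + 240.8 y = 20617.12
71.2 x + 533.4 y = 34214.01
Solving the 2×2 system: x ≈ 30.3, y ≈ 60.1 km.
Check against K (with the unrounded x, y): √((x − 13.2)²+(y + 134.0)²) = 194.85 ≈ 194.85 km. ✓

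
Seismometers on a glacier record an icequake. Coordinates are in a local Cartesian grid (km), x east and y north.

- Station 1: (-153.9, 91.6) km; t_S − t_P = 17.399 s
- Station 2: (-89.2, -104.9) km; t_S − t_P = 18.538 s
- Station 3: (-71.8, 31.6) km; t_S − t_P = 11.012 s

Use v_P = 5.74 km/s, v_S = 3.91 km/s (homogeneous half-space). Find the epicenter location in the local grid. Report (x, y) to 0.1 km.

(58.2, 68.2)

Distance from S−P lag: d = Δt · v_P v_S / (v_P − v_S) = Δt · (5.74·3.91)/(5.74−3.91) ≈ 12.2642·Δt.
So d_Station 1 = 213.38, d_Station 2 = 227.35, d_Station 3 = 135.05 km.
Circle about each station: (x + 153.9)² + (y − 91.6)² = 213.38²; (x + 89.2)² + (y + 104.9)² = 227.35²; (x + 71.8)² + (y − 31.6)² = 135.05².
Subtracting pairs of circle equations eliminates x²+y² and gives linear equations (the radical axes):
129.4 x − 393.0 y = -19272.12
164.2 x − 120.0 y = 1370.55
Solving the 2×2 system: x ≈ 58.2, y ≈ 68.2 km.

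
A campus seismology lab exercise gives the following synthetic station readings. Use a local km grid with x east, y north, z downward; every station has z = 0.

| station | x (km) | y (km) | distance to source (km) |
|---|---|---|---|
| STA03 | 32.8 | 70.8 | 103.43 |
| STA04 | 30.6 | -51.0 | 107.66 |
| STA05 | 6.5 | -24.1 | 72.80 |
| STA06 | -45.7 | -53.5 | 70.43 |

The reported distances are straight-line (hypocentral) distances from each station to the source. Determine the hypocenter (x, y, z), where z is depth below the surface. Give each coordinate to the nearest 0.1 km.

x ≈ -53.2 km, y ≈ 15.1 km, depth ≈ 14.1 km

Each station gives a sphere (x−x_i)² + (y−y_i)² + z² = d_i² (stations at z=0).
Subtracting the STA03 sphere from STA04 and STA05: z² cancels, leaving linear equations in x and y:
-4.4 x − 243.6 y = -3444.03
-52.6 x − 189.8 y = -67.50
Solving: x ≈ -53.199, y ≈ 15.099 km (keep extra digits for the depth step; rounded: -53.2, 15.1).
Then from the STA03 sphere: z² = 103.43² − (x − 32.8)² − (y − 70.8)² with x = -53.199, y = 15.099, so z ≈ 14.119 ≈ 14.1 km.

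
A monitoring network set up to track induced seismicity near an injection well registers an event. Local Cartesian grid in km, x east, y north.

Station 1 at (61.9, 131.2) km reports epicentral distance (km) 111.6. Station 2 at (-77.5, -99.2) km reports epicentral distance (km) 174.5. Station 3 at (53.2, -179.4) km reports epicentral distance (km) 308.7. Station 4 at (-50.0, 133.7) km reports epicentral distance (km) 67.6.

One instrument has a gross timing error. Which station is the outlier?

Station 3

Solve using three stations at a time. Using Station 1, Station 2, Station 4 (subtract circle equations pairwise → linear system) gives (x, y) ≈ (-30.7, 68.9).
Distances from that point to each station vs reported:
  Station 1: calculated 111.6 vs reported 111.6 → residual 0.0 km
  Station 2: calculated 174.5 vs reported 174.5 → residual 0.0 km
  Station 3: calculated 262.1 vs reported 308.7 → residual 46.6 km
  Station 4: calculated 67.6 vs reported 67.6 → residual 0.0 km
Station 1, Station 2, Station 4 are mutually consistent (residuals ≈ 0); Station 3 is off by 46.6 km.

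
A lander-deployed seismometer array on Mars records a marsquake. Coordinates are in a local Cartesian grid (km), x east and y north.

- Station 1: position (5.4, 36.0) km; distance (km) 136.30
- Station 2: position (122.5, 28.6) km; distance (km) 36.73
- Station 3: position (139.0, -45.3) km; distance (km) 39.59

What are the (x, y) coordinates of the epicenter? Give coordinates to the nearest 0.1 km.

(135.1, -5.9)

Circle about each station: (x − 5.4)² + (y − 36.0)² = 136.30²; (x − 122.5)² + (y − 28.6)² = 36.73²; (x − 139.0)² + (y + 45.3)² = 39.59².
Subtracting the Station 1 equation from the Station 2 and Station 3 equations removes the quadratic terms:
234.2 x − 14.8 y = 31727.65
267.2 x − 162.6 y = 37058.25
Solving the 2×2 system: x ≈ 135.1, y ≈ -5.9 km.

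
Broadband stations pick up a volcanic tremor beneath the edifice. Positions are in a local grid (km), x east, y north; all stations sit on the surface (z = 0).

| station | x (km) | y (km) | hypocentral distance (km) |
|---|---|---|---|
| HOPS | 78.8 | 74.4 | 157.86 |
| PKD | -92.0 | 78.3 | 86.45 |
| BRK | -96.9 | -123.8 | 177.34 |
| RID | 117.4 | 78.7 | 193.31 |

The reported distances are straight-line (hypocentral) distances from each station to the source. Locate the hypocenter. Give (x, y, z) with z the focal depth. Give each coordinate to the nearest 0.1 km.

Each station gives a sphere (x−x_i)² + (y−y_i)² + z² = d_i² (stations at z=0).
Subtracting the HOPS sphere from PKD and BRK: z² cancels, leaving linear equations in x and y:
-341.6 x + 7.8 y = 20296.27
-351.4 x − 396.4 y = 6441.55
Solving: x ≈ -58.600, y ≈ 35.698 km (keep extra digits for the depth step; rounded: -58.6, 35.7).
Then from the HOPS sphere: z² = 157.86² − (x − 78.8)² − (y − 74.4)² with x = -58.600, y = 35.698, so z ≈ 67.403 ≈ 67.4 km.

(-58.6, 35.7, 67.4)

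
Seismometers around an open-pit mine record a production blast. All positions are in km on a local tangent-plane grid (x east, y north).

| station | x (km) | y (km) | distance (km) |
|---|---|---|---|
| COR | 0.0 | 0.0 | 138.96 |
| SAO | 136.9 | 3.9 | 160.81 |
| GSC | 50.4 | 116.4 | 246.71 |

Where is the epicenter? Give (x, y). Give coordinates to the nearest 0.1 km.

48.3 km east, -130.3 km north

Circle about each station: x² + y² = 138.96²; (x − 136.9)² + (y − 3.9)² = 160.81²; (x − 50.4)² + (y − 116.4)² = 246.71².
Subtracting pairs of circle equations eliminates x²+y² and gives linear equations (the radical axes):
273.8 x + 7.8 y = 12206.85
100.8 x + 232.8 y = -25466.82
Solving the 2×2 system: x ≈ 48.3, y ≈ -130.3 km.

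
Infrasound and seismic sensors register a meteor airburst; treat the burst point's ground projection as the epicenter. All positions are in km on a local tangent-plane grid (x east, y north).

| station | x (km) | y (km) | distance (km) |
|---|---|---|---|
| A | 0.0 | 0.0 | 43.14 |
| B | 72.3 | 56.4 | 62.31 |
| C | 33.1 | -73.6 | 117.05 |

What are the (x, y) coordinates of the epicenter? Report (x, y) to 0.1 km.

Circle about each station: x² + y² = 43.14²; (x − 72.3)² + (y − 56.4)² = 62.31²; (x − 33.1)² + (y + 73.6)² = 117.05².
Subtracting pairs of circle equations eliminates x²+y² and gives linear equations (the radical axes):
144.6 x + 112.8 y = 6386.77
66.2 x − 147.2 y = -5327.07
Solving the 2×2 system: x ≈ 11.8, y ≈ 41.5 km.

(11.8, 41.5)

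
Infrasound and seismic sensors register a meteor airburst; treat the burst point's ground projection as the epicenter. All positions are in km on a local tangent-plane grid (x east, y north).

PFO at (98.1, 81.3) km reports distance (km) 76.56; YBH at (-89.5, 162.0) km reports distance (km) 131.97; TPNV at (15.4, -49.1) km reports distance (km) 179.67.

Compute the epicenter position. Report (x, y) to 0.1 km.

Circle about each station: (x − 98.1)² + (y − 81.3)² = 76.56²; (x + 89.5)² + (y − 162.0)² = 131.97²; (x − 15.4)² + (y + 49.1)² = 179.67².
Subtracting the PFO equation from the YBH and TPNV equations removes the quadratic terms:
-375.2 x + 161.4 y = 6466.30
-165.4 x − 260.8 y = -40005.21
Solving the 2×2 system: x ≈ 38.3, y ≈ 129.1 km.

(38.3, 129.1)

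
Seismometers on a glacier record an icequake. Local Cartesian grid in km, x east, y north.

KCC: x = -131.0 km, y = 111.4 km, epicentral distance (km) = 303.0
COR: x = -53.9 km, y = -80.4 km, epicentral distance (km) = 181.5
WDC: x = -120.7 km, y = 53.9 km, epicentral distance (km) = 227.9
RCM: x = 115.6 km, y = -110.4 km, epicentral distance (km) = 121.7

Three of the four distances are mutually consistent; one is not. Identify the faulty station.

Solve using three stations at a time. Using COR, WDC, RCM (subtract circle equations pairwise → linear system) gives (x, y) ≈ (103.1, 10.7).
Distances from that point to each station vs reported:
  KCC: calculated 254.8 vs reported 303.0 → residual 48.2 km
  COR: calculated 181.6 vs reported 181.5 → residual 0.1 km
  WDC: calculated 227.9 vs reported 227.9 → residual 0.0 km
  RCM: calculated 121.8 vs reported 121.7 → residual 0.1 km
COR, WDC, RCM are mutually consistent (residuals ≈ 0); KCC is off by 48.2 km.

KCC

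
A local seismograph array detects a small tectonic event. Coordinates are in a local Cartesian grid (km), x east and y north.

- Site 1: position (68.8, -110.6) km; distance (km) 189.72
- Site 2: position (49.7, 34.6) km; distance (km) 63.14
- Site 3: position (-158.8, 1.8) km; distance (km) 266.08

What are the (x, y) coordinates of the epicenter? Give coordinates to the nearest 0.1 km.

x ≈ 96.4 km, y ≈ 77.1 km

Circle about each station: (x − 68.8)² + (y + 110.6)² = 189.72²; (x − 49.7)² + (y − 34.6)² = 63.14²; (x + 158.8)² + (y − 1.8)² = 266.08².
Subtracting pairs of circle equations eliminates x²+y² and gives linear equations (the radical axes):
-38.2 x + 290.4 y = 18708.47
-455.2 x + 224.8 y = -26550.01
Solving the 2×2 system: x ≈ 96.4, y ≈ 77.1 km.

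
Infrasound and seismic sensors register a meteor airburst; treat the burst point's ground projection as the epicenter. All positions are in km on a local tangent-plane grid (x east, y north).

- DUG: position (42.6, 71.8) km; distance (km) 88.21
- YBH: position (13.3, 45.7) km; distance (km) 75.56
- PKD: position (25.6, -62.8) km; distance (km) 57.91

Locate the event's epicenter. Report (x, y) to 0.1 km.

x ≈ 58.3 km, y ≈ -15.0 km

Circle about each station: (x − 42.6)² + (y − 71.8)² = 88.21²; (x − 13.3)² + (y − 45.7)² = 75.56²; (x − 25.6)² + (y + 62.8)² = 57.91².
Subtracting pairs of circle equations eliminates x²+y² and gives linear equations (the radical axes):
-58.6 x − 52.2 y = -2632.93
-34.0 x − 269.2 y = 2056.64
Solving the 2×2 system: x ≈ 58.3, y ≈ -15.0 km.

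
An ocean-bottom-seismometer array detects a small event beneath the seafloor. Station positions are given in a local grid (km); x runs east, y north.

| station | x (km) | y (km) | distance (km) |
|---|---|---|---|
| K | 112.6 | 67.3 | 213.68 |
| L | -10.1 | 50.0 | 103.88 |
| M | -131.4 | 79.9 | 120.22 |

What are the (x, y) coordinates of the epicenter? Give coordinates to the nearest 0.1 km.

Circle about each station: (x − 112.6)² + (y − 67.3)² = 213.68²; (x + 10.1)² + (y − 50.0)² = 103.88²; (x + 131.4)² + (y − 79.9)² = 120.22².
Subtracting pairs of circle equations eliminates x²+y² and gives linear equations (the radical axes):
-245.4 x − 34.6 y = 20262.05
-488.0 x + 25.2 y = 37648.21
Solving the 2×2 system: x ≈ -78.6, y ≈ -28.1 km.

x ≈ -78.6 km, y ≈ -28.1 km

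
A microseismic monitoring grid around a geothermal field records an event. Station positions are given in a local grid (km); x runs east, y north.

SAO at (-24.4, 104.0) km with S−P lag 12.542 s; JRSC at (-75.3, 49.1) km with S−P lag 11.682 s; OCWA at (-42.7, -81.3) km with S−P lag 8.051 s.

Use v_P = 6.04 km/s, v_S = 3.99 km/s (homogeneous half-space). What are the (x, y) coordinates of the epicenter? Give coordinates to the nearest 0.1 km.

(36.9, -30.1)

Distance from S−P lag: d = Δt · v_P v_S / (v_P − v_S) = Δt · (6.04·3.99)/(6.04−3.99) ≈ 11.7559·Δt.
So d_SAO = 147.44, d_JRSC = 137.33, d_OCWA = 94.65 km.
Circle about each station: (x + 24.4)² + (y − 104.0)² = 147.44²; (x + 75.3)² + (y − 49.1)² = 137.33²; (x + 42.7)² + (y + 81.3)² = 94.65².
Subtracting the SAO equation from the JRSC and OCWA equations removes the quadratic terms:
-101.8 x − 109.8 y = -451.44
-36.6 x − 370.6 y = 9801.55
Solving the 2×2 system: x ≈ 36.9, y ≈ -30.1 km.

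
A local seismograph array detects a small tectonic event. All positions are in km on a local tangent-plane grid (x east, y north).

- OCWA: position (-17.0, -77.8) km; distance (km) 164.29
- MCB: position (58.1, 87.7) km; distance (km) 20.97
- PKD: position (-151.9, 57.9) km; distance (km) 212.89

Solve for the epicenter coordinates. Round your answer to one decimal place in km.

Circle about each station: (x + 17.0)² + (y + 77.8)² = 164.29²; (x − 58.1)² + (y − 87.7)² = 20.97²; (x + 151.9)² + (y − 57.9)² = 212.89².
Subtracting pairs of circle equations eliminates x²+y² and gives linear equations (the radical axes):
150.2 x + 331.0 y = 31276.52
-269.8 x + 271.4 y = 1753.23
Solving the 2×2 system: x ≈ 60.8, y ≈ 66.9 km.

(60.8, 66.9)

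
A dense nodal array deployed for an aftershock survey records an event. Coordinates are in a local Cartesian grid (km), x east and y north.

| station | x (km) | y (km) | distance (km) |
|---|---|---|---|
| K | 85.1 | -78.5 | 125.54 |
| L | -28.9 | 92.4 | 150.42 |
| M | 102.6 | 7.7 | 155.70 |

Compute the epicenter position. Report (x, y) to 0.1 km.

Circle about each station: (x − 85.1)² + (y + 78.5)² = 125.54²; (x + 28.9)² + (y − 92.4)² = 150.42²; (x − 102.6)² + (y − 7.7)² = 155.70².
Subtracting the K equation from the L and M equations removes the quadratic terms:
-228.0 x + 341.8 y = -10897.17
35.0 x + 172.4 y = -11300.41
Solving the 2×2 system: x ≈ -38.7, y ≈ -57.7 km.

-38.7 km east, -57.7 km north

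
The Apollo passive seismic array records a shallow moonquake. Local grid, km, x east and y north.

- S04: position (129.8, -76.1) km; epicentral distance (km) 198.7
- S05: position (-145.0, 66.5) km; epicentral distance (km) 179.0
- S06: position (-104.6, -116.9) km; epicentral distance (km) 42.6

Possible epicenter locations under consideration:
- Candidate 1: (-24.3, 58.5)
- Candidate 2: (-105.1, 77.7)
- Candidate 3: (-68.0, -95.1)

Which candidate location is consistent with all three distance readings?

Candidate 3

For each candidate, compare |candidate − station| to the reported distance:
Candidate 1: residuals S04 5.9, S05 58.0, S06 150.3 → max 150.3 km
Candidate 2: residuals S04 82.1, S05 137.6, S06 152.0 → max 152.0 km
Candidate 3: residuals S04 0.0, S05 0.0, S06 0.0 → max 0.0 km
Only Candidate 3 has all residuals ≈ 0.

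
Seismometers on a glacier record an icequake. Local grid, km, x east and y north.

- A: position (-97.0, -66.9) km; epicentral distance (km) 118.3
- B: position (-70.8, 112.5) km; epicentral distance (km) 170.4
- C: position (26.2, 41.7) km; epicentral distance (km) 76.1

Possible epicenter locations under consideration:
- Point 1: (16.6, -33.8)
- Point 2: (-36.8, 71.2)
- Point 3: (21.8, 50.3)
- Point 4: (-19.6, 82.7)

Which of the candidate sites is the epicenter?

For each candidate, compare |candidate − station| to the reported distance:
Point 1: residuals A 0.0, B 0.0, C 0.0 → max 0.0 km
Point 2: residuals A 32.4, B 116.9, C 6.5 → max 116.9 km
Point 3: residuals A 48.6, B 58.8, C 66.4 → max 66.4 km
Point 4: residuals A 50.1, B 111.2, C 14.6 → max 111.2 km
Only Point 1 has all residuals ≈ 0.

Point 1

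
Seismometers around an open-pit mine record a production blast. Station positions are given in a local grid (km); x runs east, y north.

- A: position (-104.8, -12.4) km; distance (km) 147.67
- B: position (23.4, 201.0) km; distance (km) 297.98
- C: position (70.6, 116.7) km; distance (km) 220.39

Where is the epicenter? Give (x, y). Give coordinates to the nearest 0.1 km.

Circle about each station: (x + 104.8)² + (y + 12.4)² = 147.67²; (x − 23.4)² + (y − 201.0)² = 297.98²; (x − 70.6)² + (y − 116.7)² = 220.39².
Subtracting the A equation from the B and C equations removes the quadratic terms:
256.4 x + 426.8 y = -37173.89
350.8 x + 258.2 y = -19298.87
Solving the 2×2 system: x ≈ 16.3, y ≈ -96.9 km.

x ≈ 16.3 km, y ≈ -96.9 km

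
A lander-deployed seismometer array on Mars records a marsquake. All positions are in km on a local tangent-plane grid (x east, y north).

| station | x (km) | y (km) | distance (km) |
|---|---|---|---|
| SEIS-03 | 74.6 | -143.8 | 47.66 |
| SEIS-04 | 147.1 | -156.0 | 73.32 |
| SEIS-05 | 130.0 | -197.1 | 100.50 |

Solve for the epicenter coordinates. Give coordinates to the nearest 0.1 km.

x ≈ 97.5 km, y ≈ -102.0 km

Circle about each station: (x − 74.6)² + (y + 143.8)² = 47.66²; (x − 147.1)² + (y + 156.0)² = 73.32²; (x − 130.0)² + (y + 197.1)² = 100.50².
Subtracting pairs of circle equations eliminates x²+y² and gives linear equations (the radical axes):
145.0 x − 24.4 y = 16626.46
110.8 x − 106.6 y = 21676.04
Solving the 2×2 system: x ≈ 97.5, y ≈ -102.0 km.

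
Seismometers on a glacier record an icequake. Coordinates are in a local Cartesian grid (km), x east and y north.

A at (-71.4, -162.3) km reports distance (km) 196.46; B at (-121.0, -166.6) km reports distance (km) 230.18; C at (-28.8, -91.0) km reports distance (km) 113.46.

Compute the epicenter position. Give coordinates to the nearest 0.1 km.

Circle about each station: (x + 71.4)² + (y + 162.3)² = 196.46²; (x + 121.0)² + (y + 166.6)² = 230.18²; (x + 28.8)² + (y + 91.0)² = 113.46².
Subtracting pairs of circle equations eliminates x²+y² and gives linear equations (the radical axes):
-99.2 x − 8.6 y = -3428.99
85.2 x + 142.6 y = 3394.55
Solving the 2×2 system: x ≈ 34.3, y ≈ 3.3 km.

34.3 km east, 3.3 km north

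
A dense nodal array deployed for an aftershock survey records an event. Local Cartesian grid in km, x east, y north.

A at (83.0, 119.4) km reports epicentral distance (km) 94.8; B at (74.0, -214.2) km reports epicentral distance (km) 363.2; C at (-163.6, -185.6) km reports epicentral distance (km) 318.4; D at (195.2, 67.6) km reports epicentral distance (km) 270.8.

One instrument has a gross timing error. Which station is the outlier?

Solve using three stations at a time. Using B, C, D (subtract circle equations pairwise → linear system) gives (x, y) ≈ (-70.7, 118.9).
Distances from that point to each station vs reported:
  A: calculated 153.7 vs reported 94.8 → residual 58.9 km
  B: calculated 363.2 vs reported 363.2 → residual 0.0 km
  C: calculated 318.4 vs reported 318.4 → residual 0.0 km
  D: calculated 270.8 vs reported 270.8 → residual 0.0 km
B, C, D are mutually consistent (residuals ≈ 0); A is off by 58.9 km.

A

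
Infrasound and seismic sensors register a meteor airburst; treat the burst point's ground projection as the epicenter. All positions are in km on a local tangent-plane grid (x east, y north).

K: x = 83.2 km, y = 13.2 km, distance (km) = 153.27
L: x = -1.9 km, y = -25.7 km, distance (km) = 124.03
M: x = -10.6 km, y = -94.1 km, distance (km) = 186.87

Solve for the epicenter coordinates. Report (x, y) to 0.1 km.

Circle about each station: (x − 83.2)² + (y − 13.2)² = 153.27²; (x + 1.9)² + (y + 25.7)² = 124.03²; (x + 10.6)² + (y + 94.1)² = 186.87².
Subtracting the K equation from the L and M equations removes the quadratic terms:
-170.2 x − 77.8 y = 1675.87
-187.6 x − 214.6 y = -9558.01
Solving the 2×2 system: x ≈ -50.3, y ≈ 88.5 km.

(-50.3, 88.5)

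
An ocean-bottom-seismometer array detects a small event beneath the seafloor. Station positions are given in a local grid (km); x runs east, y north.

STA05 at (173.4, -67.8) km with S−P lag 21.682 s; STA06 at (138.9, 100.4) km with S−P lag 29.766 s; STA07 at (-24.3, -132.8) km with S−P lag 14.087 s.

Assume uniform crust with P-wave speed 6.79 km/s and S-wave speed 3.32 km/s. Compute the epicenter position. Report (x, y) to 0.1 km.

Distance from S−P lag: d = Δt · v_P v_S / (v_P − v_S) = Δt · (6.79·3.32)/(6.79−3.32) ≈ 6.4965·Δt.
So d_STA05 = 140.86, d_STA06 = 193.37, d_STA07 = 91.52 km.
Circle about each station: (x − 173.4)² + (y + 67.8)² = 140.86²; (x − 138.9)² + (y − 100.4)² = 193.37²; (x + 24.3)² + (y + 132.8)² = 91.52².
Subtracting the STA05 equation from the STA06 and STA07 equations removes the quadratic terms:
-69.0 x + 336.4 y = -22841.45
-395.4 x − 130.0 y = -4972.44
Solving the 2×2 system: x ≈ 32.7, y ≈ -61.2 km.

x ≈ 32.7 km, y ≈ -61.2 km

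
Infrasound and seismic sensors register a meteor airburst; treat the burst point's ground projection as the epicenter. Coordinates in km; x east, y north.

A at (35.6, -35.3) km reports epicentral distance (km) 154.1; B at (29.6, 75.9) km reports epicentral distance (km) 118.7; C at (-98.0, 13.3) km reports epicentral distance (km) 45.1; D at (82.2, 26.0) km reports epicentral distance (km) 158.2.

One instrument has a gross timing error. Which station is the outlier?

Solve using three stations at a time. Using A, B, C (subtract circle equations pairwise → linear system) gives (x, y) ≈ (-87.6, 57.2).
Distances from that point to each station vs reported:
  A: calculated 154.1 vs reported 154.1 → residual 0.0 km
  B: calculated 118.7 vs reported 118.7 → residual 0.0 km
  C: calculated 45.1 vs reported 45.1 → residual 0.0 km
  D: calculated 172.7 vs reported 158.2 → residual 14.5 km
A, B, C are mutually consistent (residuals ≈ 0); D is off by 14.5 km.

D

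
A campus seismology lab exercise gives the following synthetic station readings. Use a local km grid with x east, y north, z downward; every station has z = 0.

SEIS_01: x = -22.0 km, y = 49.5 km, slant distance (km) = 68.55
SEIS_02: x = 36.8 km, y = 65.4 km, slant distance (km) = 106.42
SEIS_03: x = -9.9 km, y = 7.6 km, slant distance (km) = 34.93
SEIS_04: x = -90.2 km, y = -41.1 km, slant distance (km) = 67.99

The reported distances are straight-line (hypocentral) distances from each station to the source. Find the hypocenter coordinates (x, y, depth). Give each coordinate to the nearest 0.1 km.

Each station gives a sphere (x−x_i)² + (y−y_i)² + z² = d_i² (stations at z=0).
Subtracting the SEIS_01 sphere from SEIS_02 and SEIS_03: z² cancels, leaving linear equations in x and y:
117.6 x + 31.8 y = -3928.96
24.2 x − 83.8 y = 700.52
Solving: x ≈ -28.893, y ≈ -16.703 km (keep extra digits for the depth step; rounded: -28.9, -16.7).
Then from the SEIS_01 sphere: z² = 68.55² − (x + 22.0)² − (y − 49.5)² with x = -28.893, y = -16.703, so z ≈ 16.394 ≈ 16.4 km.

(-28.9, -16.7, 16.4)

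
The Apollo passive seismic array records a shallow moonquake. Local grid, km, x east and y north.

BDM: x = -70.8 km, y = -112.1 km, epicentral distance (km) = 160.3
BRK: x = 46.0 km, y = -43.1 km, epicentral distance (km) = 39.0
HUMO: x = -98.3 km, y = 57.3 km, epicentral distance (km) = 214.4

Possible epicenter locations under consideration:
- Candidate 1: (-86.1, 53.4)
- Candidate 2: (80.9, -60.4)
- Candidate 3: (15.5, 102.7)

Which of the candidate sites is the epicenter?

For each candidate, compare |candidate − station| to the reported distance:
Candidate 1: residuals BDM 5.9, BRK 124.6, HUMO 201.6 → max 201.6 km
Candidate 2: residuals BDM 0.0, BRK 0.0, HUMO 0.0 → max 0.0 km
Candidate 3: residuals BDM 71.2, BRK 110.0, HUMO 91.9 → max 110.0 km
Only Candidate 2 has all residuals ≈ 0.

Candidate 2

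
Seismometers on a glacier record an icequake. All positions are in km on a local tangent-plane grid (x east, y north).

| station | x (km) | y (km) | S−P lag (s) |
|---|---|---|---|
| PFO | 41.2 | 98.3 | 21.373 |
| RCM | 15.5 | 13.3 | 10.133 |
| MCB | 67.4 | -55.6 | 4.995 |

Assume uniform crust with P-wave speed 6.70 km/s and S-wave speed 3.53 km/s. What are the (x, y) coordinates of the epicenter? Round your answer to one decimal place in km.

Distance from S−P lag: d = Δt · v_P v_S / (v_P − v_S) = Δt · (6.70·3.53)/(6.70−3.53) ≈ 7.4609·Δt.
So d_PFO = 159.46, d_RCM = 75.60, d_MCB = 37.27 km.
Circle about each station: (x − 41.2)² + (y − 98.3)² = 159.46²; (x − 15.5)² + (y − 13.3)² = 75.60²; (x − 67.4)² + (y + 55.6)² = 37.27².
Subtracting pairs of circle equations eliminates x²+y² and gives linear equations (the radical axes):
-51.4 x − 170.0 y = 8768.94
52.4 x − 307.8 y = 20312.23
Solving the 2×2 system: x ≈ 30.5, y ≈ -60.8 km.

30.5 km east, -60.8 km north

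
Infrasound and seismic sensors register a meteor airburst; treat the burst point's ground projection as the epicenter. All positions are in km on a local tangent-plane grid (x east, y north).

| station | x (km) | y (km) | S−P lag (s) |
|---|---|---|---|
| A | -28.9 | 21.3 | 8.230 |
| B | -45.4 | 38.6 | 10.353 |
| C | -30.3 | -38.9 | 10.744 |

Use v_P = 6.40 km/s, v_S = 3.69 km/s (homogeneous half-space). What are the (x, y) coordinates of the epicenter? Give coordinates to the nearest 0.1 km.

Distance from S−P lag: d = Δt · v_P v_S / (v_P − v_S) = Δt · (6.40·3.69)/(6.40−3.69) ≈ 8.7144·Δt.
So d_A = 71.72, d_B = 90.22, d_C = 93.63 km.
Circle about each station: (x + 28.9)² + (y − 21.3)² = 71.72²; (x + 45.4)² + (y − 38.6)² = 90.22²; (x + 30.3)² + (y + 38.9)² = 93.63².
Subtracting the A equation from the B and C equations removes the quadratic terms:
-33.0 x + 34.6 y = -733.67
-2.8 x − 120.4 y = -2480.42
Solving the 2×2 system: x ≈ 42.8, y ≈ 19.6 km.

x ≈ 42.8 km, y ≈ 19.6 km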